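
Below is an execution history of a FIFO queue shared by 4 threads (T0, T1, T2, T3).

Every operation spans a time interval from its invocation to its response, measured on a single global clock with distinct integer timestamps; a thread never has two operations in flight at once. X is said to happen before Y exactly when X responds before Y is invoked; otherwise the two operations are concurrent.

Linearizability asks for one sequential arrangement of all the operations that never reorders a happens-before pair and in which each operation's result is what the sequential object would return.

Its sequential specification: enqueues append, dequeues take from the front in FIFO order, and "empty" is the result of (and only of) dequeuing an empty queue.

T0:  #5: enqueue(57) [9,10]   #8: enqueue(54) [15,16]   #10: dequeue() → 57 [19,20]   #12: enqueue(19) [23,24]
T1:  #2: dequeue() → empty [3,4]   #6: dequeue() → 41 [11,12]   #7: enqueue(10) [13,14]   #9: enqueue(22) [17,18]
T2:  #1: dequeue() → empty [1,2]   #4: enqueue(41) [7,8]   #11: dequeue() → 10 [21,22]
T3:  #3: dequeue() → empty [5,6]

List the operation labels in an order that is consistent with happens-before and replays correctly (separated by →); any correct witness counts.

#1 → #2 → #3 → #4 → #5 → #6 → #7 → #8 → #9 → #10 → #11 → #12

after step 1 (#1 dequeue() → empty): queue <>
after step 2 (#2 dequeue() → empty): queue <>
after step 3 (#3 dequeue() → empty): queue <>
after step 4 (#4 enqueue(41)): queue <41>
after step 5 (#5 enqueue(57)): queue <41,57>
after step 6 (#6 dequeue() → 41): queue <57>
after step 7 (#7 enqueue(10)): queue <57,10>
after step 8 (#8 enqueue(54)): queue <57,10,54>
after step 9 (#9 enqueue(22)): queue <57,10,54,22>
after step 10 (#10 dequeue() → 57): queue <10,54,22>
after step 11 (#11 dequeue() → 10): queue <54,22>
after step 12 (#12 enqueue(19)): queue <54,22,19>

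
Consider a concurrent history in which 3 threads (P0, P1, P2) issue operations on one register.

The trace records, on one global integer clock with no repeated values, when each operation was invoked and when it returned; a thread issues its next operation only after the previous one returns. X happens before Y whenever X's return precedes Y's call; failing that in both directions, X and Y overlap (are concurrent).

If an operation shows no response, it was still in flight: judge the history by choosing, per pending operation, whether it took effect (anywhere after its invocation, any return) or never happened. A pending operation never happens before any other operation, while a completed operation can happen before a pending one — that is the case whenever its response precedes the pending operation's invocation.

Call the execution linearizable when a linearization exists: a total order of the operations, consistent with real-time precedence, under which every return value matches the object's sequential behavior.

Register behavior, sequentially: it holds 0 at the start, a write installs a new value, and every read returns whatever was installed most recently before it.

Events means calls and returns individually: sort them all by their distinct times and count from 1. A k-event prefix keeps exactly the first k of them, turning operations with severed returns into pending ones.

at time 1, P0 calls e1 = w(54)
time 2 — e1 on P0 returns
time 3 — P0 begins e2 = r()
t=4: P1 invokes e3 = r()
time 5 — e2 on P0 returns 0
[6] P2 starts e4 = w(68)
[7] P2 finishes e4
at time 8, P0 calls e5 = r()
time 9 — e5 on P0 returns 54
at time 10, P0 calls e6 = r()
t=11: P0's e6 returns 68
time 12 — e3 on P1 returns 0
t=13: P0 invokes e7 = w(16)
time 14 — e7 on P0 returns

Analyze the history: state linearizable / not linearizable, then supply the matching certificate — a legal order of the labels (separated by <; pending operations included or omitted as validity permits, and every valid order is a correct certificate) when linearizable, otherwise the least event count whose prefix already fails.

not linearizable — minimal violating prefix: 5 events

events 1..4 are fine; event 5 — the response of e2 at time 5 — makes the prefix non-linearizable
the sole real-time-consistent order of 2 completed operations fails the register replay
include/drop combinations of the 1 pending operation (e3) were all tried; none helps
take e1, e2 (pending dropped): step 2 already fails, because e2 r() → 0 cannot occur there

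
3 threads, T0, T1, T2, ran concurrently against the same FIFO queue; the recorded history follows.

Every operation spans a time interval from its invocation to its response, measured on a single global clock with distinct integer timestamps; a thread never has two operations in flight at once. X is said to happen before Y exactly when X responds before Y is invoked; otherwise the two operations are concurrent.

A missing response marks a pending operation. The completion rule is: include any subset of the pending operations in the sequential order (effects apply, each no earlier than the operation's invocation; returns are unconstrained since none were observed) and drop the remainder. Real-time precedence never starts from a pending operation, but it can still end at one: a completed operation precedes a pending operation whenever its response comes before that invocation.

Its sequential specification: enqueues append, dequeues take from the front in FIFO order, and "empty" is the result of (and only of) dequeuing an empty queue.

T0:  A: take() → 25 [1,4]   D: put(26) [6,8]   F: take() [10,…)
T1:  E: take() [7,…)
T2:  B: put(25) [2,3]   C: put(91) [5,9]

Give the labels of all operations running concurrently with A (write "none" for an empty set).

B

A spans [1,4]; an op avoiding the whole window 1..4 is ordered, any other is concurrent
B [2,3]: concurrent
C [5,9]: after
D [6,8]: after
E [7,…): after
F [10,…): after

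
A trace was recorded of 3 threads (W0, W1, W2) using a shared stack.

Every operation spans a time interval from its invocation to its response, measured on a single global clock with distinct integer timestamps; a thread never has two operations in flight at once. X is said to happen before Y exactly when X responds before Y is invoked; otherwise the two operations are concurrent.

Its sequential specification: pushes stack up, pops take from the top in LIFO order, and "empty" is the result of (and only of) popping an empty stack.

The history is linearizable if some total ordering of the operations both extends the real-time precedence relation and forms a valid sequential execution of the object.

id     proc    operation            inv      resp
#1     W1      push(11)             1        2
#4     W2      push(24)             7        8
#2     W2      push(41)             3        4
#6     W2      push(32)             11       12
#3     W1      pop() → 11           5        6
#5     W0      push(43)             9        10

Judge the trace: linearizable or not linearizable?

the violation lands at event 6, #3's response at time 6: events 1..5 linearize, events 1..6 do not
the completed operations (3 total) allow one real-time order; the stack replay rejects it
sample order #1, #2, #3 stalls at step 3 — #3 pop() → 11 has no legal effect

not linearizable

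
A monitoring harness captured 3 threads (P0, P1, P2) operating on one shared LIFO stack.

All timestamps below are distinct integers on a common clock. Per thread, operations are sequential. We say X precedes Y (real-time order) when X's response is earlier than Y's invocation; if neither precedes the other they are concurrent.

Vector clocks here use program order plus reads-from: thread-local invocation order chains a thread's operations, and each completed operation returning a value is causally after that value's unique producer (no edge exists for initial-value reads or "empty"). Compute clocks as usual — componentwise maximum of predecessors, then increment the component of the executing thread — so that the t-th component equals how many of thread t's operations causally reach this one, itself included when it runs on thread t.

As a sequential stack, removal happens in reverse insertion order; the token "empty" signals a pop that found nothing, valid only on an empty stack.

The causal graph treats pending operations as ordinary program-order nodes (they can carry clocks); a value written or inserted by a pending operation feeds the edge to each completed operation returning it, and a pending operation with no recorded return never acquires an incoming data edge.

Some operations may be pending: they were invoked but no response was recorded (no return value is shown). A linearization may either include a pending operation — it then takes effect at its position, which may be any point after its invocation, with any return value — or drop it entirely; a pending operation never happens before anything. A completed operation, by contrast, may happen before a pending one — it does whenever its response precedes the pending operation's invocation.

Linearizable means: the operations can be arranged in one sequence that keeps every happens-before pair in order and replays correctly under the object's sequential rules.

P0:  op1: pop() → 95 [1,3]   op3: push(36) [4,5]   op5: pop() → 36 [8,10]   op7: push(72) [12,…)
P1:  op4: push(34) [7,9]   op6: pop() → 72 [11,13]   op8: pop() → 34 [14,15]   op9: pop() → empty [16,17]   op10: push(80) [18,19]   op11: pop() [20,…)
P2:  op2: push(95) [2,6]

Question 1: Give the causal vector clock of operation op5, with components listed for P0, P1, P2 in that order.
(3, 0, 1)

no predecessors for op2 (invoked 2): P2 increments from zero → (0, 0, 1)
no predecessors for op4 (invoked 7): P1 increments from zero → (0, 1, 0)
VC(op1, invoked at 1): max of VC(op2)=(0, 0, 1), then +1 on thread P0 → (1, 0, 1)
VC(op3, invoked at 4): max of VC(op1)=(1, 0, 1), then +1 on thread P0 → (2, 0, 1)
VC(op5, invoked at 8): max of VC(op3)=(2, 0, 1), then +1 on thread P0 → (3, 0, 1)
VC(op7, invoked at 12): max of VC(op5)=(3, 0, 1), then +1 on thread P0 → (4, 0, 1)
VC(op6, invoked at 11): max of VC(op4)=(0, 1, 0), VC(op7)=(4, 0, 1), then +1 on thread P1 → (4, 2, 1)
VC(op8, invoked at 14): max of VC(op4)=(0, 1, 0), VC(op6)=(4, 2, 1), then +1 on thread P1 → (4, 3, 1)
VC(op9, invoked at 16): max of VC(op8)=(4, 3, 1), then +1 on thread P1 → (4, 4, 1)
VC(op10, invoked at 18): max of VC(op9)=(4, 4, 1), then +1 on thread P1 → (4, 5, 1)
VC(op11, invoked at 20): max of VC(op10)=(4, 5, 1), then +1 on thread P1 → (4, 6, 1)
target: VC(op5) = (3, 0, 1)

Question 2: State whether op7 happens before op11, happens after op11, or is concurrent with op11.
concurrent

op7 spans [12,…), op11 spans [20,…)
the intervals overlap in both directions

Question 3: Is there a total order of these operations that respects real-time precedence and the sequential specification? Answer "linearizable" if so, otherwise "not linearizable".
linearizable

one valid linearization: op2, op1, op3, op5, op4, op7, op6, op8, op9, op10
after step 1 (op2 push(95)): stack <95>
after step 2 (op1 pop() → 95): stack <>
after step 3 (op3 push(36)): stack <36>
after step 4 (op5 pop() → 36): stack <>
after step 5 (op4 push(34)): stack <34>
after step 6 (op7 push(72) (pending, included)): stack <34,72>
after step 7 (op6 pop() → 72): stack <34>
after step 8 (op8 pop() → 34): stack <>
after step 9 (op9 pop() → empty): stack <>
after step 10 (op10 push(80)): stack <80>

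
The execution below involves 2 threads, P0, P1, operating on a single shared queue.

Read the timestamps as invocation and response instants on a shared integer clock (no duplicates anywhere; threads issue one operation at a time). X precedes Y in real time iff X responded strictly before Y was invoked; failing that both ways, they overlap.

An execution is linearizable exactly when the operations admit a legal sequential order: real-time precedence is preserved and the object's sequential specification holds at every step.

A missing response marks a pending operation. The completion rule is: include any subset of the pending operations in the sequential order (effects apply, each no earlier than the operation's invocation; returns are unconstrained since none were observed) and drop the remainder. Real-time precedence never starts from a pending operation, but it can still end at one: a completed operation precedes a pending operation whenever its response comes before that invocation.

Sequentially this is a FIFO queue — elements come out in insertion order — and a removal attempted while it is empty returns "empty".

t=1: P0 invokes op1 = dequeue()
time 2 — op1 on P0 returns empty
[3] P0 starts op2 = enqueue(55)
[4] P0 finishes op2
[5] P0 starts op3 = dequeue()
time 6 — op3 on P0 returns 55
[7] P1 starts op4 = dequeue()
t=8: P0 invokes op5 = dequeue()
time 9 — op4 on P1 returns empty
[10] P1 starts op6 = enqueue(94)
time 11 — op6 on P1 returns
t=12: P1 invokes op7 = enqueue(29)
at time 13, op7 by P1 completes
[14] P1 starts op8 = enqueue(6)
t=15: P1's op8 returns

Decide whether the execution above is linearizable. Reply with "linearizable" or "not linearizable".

witness order: op1, op2, op3, op4, op5, op6, op7, op8
1. op1 dequeue() → empty, leaving queue <>
2. op2 enqueue(55), leaving queue <55>
3. op3 dequeue() → 55, leaving queue <>
4. op4 dequeue() → empty, leaving queue <>
5. op5 dequeue() (pending, included), leaving queue <>
6. op6 enqueue(94), leaving queue <94>
7. op7 enqueue(29), leaving queue <94,29>
8. op8 enqueue(6), leaving queue <94,29,6>

linearizable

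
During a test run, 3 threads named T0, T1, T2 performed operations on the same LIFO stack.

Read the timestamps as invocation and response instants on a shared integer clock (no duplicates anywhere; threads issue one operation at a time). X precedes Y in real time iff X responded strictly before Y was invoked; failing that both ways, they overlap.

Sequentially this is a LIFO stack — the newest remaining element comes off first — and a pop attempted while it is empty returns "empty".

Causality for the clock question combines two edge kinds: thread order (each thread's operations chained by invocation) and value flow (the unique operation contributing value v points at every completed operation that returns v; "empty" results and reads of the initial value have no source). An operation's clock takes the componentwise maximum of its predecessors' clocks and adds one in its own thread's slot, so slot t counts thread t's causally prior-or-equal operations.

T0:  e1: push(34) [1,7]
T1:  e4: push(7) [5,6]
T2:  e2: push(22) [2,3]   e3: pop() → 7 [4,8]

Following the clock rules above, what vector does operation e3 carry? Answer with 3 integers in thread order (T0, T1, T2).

(0, 1, 2)

root op e2, invoked 2: fresh clock plus T2's own tick → (0, 0, 1)
root op e4, invoked 5: fresh clock plus T1's own tick → (0, 1, 0)
root op e1, invoked 1: fresh clock plus T0's own tick → (1, 0, 0)
merge at e3 (invoked 4): VC(e2)=(0, 0, 1), VC(e4)=(0, 1, 0), own-thread bump on T2 → (0, 1, 2)
target: VC(e3) = (0, 1, 2)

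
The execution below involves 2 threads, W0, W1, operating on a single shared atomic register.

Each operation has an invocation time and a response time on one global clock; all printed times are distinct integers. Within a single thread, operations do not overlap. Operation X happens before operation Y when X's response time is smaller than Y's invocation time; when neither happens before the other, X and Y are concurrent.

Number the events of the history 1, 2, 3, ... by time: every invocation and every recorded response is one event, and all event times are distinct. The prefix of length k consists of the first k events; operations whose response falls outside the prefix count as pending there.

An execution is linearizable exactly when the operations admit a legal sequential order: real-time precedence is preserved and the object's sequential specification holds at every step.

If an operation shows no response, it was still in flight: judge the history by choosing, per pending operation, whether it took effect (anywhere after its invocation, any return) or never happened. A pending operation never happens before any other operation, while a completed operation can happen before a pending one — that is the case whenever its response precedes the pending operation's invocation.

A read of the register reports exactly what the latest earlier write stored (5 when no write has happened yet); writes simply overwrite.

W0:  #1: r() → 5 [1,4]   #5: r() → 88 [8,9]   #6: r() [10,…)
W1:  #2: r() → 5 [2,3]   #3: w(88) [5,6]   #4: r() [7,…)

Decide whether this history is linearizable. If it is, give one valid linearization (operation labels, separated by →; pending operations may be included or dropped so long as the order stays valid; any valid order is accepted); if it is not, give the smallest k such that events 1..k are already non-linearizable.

after step 1 (#1 r() → 5): value 5
after step 2 (#2 r() → 5): value 5
after step 3 (#3 w(88)): value 88
after step 4 (#4 r() (pending, included)): value 88
after step 5 (#5 r() → 88): value 88

linearizable — witness: #1 → #2 → #3 → #4 → #5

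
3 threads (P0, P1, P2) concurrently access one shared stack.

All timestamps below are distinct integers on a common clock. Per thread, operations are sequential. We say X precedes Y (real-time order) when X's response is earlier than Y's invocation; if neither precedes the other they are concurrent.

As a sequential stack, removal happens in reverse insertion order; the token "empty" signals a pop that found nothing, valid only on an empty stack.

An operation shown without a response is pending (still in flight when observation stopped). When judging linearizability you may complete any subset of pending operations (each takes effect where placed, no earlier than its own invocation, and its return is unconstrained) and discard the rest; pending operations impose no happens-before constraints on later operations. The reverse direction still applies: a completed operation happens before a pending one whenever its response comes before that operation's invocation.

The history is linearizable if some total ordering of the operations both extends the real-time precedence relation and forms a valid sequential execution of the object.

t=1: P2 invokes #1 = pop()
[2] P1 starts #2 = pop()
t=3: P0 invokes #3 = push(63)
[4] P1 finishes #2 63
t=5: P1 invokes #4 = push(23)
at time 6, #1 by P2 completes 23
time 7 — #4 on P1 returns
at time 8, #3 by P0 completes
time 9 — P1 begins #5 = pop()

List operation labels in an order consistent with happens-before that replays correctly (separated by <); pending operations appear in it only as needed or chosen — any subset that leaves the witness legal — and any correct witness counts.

1. #3 push(63), leaving stack <63>
2. #2 pop() → 63, leaving stack <>
3. #4 push(23), leaving stack <23>
4. #1 pop() → 23, leaving stack <>

#3 < #2 < #4 < #1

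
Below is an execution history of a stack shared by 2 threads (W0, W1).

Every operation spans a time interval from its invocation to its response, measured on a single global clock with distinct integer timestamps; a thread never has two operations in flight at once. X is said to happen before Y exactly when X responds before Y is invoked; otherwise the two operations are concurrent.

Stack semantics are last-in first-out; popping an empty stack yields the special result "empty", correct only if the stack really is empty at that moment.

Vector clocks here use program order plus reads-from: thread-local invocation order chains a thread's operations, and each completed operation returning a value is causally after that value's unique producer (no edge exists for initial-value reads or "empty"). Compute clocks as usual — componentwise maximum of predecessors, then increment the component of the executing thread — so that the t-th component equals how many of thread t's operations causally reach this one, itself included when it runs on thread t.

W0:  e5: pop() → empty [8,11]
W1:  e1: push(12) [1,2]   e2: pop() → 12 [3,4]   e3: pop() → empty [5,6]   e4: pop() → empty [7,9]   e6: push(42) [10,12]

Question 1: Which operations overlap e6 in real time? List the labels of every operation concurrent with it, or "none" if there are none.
e6 runs from 10 to 12; window-overlapping ops are concurrent
e1 [1,2]: before
e2 [3,4]: before
e3 [5,6]: before
e4 [7,9]: before
e5 [8,11]: concurrent

e5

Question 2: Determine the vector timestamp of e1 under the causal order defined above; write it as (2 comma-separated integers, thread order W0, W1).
root op e1, invoked 1: fresh clock plus W1's own tick → (0, 1)
root op e5, invoked 8: fresh clock plus W0's own tick → (1, 0)
VC(e2, invoked at 3): max of VC(e1)=(0, 1), then +1 on thread W1 → (0, 2)
VC(e3, invoked at 5): max of VC(e2)=(0, 2), then +1 on thread W1 → (0, 3)
VC(e4, invoked at 7): max of VC(e3)=(0, 3), then +1 on thread W1 → (0, 4)
VC(e6, invoked at 10): max of VC(e4)=(0, 4), then +1 on thread W1 → (0, 5)
target: VC(e1) = (0, 1)

(0, 1)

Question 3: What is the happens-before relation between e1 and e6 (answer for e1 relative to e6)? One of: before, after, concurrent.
e1 spans [1,2], e6 spans [10,12]
resp(e1)=2 < inv(e6)=10

before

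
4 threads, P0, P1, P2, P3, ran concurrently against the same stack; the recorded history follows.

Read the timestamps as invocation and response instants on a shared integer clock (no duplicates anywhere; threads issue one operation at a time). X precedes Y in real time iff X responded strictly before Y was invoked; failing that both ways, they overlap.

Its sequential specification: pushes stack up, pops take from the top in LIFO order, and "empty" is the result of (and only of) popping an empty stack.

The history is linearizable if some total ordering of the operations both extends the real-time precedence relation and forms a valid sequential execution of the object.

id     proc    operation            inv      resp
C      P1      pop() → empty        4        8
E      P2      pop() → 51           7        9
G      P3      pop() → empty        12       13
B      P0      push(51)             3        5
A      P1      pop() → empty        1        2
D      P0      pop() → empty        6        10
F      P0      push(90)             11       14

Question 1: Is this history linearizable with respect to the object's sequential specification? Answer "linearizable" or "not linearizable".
a witness: A, B, E, C, D, G, F
1. A pop() → empty, leaving stack <>
2. B push(51), leaving stack <51>
3. E pop() → 51, leaving stack <>
4. C pop() → empty, leaving stack <>
5. D pop() → empty, leaving stack <>
6. G pop() → empty, leaving stack <>
7. F push(90), leaving stack <90>

linearizable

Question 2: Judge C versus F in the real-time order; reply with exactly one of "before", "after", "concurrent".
C spans [4,8], F spans [11,14]
resp(C)=8 < inv(F)=11

before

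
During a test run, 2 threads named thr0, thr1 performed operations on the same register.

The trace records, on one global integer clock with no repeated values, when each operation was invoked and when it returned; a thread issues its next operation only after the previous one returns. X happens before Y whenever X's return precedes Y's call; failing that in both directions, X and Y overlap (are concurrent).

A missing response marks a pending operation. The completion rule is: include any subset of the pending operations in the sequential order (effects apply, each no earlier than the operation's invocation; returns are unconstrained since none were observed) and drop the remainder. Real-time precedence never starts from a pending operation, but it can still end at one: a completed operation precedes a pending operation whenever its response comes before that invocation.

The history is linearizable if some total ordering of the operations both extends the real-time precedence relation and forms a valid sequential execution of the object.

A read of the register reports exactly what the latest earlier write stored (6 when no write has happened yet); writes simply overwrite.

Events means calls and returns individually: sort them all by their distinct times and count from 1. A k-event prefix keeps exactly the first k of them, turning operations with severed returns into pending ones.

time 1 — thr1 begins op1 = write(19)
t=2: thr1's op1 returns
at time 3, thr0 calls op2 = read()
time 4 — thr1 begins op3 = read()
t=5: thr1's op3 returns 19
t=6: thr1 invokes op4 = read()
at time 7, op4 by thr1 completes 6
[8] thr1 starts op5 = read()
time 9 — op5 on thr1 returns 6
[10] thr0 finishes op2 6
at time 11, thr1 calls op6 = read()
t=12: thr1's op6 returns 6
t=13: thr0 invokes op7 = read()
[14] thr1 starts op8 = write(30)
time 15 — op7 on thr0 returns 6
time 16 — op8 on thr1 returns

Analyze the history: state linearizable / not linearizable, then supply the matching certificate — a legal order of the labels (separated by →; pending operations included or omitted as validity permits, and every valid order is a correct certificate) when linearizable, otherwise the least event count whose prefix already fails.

through event 6 a valid linearization exists; event 7 (op4 responding at time 7) ends that
a single order respects real time; the 3 completed register operations fail replay along it
completion choices over the 1 pending operation (op2) were checked; none helps
e.g. op1, op3, op4 (pending dropped): illegal at step 3, since op4 read() → 6 cannot apply there

not linearizable — minimal violating prefix: 7 events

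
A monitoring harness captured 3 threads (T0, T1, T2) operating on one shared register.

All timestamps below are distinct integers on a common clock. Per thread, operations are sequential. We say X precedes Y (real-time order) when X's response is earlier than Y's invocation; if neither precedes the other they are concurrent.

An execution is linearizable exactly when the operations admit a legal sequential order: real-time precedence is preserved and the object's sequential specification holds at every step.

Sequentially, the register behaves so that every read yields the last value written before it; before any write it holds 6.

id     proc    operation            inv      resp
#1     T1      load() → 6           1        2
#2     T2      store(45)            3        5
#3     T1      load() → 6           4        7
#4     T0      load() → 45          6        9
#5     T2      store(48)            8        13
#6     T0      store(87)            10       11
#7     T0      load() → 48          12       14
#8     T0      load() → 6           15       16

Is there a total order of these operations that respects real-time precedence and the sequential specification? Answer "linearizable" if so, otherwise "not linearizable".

cut after 15 events: linearizable; cut after 16 events (#8 responds, time 16): not linearizable
11 orders of the 8 completed register ops respect real time; none is legal
take #1, #2, #3, #4, #5, #6, #7, #8: step 3 already fails, because #3 load() → 6 cannot occur there
take #1, #2, #3, #4, #6, #5, #7, #8: step 3 already fails, because #3 load() → 6 cannot occur there

not linearizable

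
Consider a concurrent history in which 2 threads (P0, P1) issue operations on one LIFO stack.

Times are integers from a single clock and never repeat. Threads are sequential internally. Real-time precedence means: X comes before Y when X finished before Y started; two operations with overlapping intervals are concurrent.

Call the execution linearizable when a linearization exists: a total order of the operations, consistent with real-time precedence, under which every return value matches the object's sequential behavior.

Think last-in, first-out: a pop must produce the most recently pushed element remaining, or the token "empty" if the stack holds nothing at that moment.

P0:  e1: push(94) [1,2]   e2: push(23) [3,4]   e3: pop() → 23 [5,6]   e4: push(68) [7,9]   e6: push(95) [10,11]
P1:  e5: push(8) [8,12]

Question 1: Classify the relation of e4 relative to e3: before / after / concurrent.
e4 spans [7,9], e3 spans [5,6]
resp(e3)=6 < inv(e4)=7

after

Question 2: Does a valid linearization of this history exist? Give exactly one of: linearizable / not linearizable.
a witness: e1, e2, e3, e4, e5, e6
1. e1 push(94), leaving stack <94>
2. e2 push(23), leaving stack <94,23>
3. e3 pop() → 23, leaving stack <94>
4. e4 push(68), leaving stack <94,68>
5. e5 push(8), leaving stack <94,68,8>
6. e6 push(95), leaving stack <94,68,8,95>

linearizable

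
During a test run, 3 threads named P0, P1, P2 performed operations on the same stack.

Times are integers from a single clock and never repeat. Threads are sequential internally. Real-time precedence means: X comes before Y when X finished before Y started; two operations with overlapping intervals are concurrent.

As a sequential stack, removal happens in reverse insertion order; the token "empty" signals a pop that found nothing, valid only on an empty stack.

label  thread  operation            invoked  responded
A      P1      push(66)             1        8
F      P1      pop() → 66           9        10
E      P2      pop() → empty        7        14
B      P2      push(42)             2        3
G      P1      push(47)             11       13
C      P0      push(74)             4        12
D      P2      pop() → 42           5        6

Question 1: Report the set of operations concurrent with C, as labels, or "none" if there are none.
Answer: A, D, E, F, G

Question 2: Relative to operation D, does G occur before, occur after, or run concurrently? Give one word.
Answer: after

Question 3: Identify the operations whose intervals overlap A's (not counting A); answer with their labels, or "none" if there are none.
Answer: B, C, D, E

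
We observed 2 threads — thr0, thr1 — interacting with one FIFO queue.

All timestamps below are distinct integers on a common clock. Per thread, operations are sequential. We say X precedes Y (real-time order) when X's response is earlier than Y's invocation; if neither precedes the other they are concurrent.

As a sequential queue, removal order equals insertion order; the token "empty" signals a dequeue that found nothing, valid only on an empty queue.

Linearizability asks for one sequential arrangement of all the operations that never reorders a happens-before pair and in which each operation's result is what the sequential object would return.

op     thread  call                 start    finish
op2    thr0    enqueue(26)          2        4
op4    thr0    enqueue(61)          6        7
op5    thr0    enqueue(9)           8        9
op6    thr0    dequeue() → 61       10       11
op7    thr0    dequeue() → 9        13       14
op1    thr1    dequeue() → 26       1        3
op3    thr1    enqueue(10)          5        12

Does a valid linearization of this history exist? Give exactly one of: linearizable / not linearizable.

linearizable

one valid linearization: op2, op1, op4, op5, op3, op6, op7
1. op2 enqueue(26), leaving queue <26>
2. op1 dequeue() → 26, leaving queue <>
3. op4 enqueue(61), leaving queue <61>
4. op5 enqueue(9), leaving queue <61,9>
5. op3 enqueue(10), leaving queue <61,9,10>
6. op6 dequeue() → 61, leaving queue <9,10>
7. op7 dequeue() → 9, leaving queue <10>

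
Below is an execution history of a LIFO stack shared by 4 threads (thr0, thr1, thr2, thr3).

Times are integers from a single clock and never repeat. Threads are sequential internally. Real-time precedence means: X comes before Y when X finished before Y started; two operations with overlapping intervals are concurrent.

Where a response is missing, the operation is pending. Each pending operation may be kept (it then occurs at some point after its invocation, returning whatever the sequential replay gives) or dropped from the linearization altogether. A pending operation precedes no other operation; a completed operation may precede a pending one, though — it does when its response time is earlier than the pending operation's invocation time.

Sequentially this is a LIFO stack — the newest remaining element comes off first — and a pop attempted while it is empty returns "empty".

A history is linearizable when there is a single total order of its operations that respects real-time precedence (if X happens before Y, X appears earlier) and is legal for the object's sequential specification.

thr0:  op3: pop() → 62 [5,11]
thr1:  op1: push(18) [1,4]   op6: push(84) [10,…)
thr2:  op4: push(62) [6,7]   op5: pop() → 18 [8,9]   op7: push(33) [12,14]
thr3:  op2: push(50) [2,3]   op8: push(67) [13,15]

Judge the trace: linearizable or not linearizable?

linearizable

one valid linearization: op2, op1, op4, op3, op5, op6, op7, op8
after step 1 (op2 push(50)): stack <50>
after step 2 (op1 push(18)): stack <50,18>
after step 3 (op4 push(62)): stack <50,18,62>
after step 4 (op3 pop() → 62): stack <50,18>
after step 5 (op5 pop() → 18): stack <50>
after step 6 (op6 push(84) (pending, included)): stack <50,84>
after step 7 (op7 push(33)): stack <50,84,33>
after step 8 (op8 push(67)): stack <50,84,33,67>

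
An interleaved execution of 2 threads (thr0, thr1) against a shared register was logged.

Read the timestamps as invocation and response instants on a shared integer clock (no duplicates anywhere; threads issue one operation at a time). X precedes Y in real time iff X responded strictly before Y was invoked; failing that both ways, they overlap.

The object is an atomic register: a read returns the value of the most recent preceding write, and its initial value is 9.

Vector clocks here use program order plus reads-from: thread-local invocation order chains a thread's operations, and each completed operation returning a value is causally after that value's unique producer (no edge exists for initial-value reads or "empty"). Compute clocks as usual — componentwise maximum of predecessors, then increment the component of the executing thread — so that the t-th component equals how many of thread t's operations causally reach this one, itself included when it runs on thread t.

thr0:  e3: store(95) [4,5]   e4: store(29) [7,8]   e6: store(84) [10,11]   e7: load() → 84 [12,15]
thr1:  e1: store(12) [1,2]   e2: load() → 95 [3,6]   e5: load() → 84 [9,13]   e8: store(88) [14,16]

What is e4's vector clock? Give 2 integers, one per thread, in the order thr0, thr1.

(2, 0)

VC(e1, invoked at 1): no causal predecessors; +1 on thr1 → (0, 1)
VC(e3, invoked at 4): no causal predecessors; +1 on thr0 → (1, 0)
merge at e4 (invoked 7): VC(e3)=(1, 0), own-thread bump on thr0 → (2, 0)
merge at e2 (invoked 3): VC(e1)=(0, 1), VC(e3)=(1, 0), own-thread bump on thr1 → (1, 2)
merge at e6 (invoked 10): VC(e4)=(2, 0), own-thread bump on thr0 → (3, 0)
merge at e7 (invoked 12): VC(e6)=(3, 0), own-thread bump on thr0 → (4, 0)
merge at e5 (invoked 9): VC(e2)=(1, 2), VC(e6)=(3, 0), own-thread bump on thr1 → (3, 3)
merge at e8 (invoked 14): VC(e5)=(3, 3), own-thread bump on thr1 → (3, 4)
target: VC(e4) = (2, 0)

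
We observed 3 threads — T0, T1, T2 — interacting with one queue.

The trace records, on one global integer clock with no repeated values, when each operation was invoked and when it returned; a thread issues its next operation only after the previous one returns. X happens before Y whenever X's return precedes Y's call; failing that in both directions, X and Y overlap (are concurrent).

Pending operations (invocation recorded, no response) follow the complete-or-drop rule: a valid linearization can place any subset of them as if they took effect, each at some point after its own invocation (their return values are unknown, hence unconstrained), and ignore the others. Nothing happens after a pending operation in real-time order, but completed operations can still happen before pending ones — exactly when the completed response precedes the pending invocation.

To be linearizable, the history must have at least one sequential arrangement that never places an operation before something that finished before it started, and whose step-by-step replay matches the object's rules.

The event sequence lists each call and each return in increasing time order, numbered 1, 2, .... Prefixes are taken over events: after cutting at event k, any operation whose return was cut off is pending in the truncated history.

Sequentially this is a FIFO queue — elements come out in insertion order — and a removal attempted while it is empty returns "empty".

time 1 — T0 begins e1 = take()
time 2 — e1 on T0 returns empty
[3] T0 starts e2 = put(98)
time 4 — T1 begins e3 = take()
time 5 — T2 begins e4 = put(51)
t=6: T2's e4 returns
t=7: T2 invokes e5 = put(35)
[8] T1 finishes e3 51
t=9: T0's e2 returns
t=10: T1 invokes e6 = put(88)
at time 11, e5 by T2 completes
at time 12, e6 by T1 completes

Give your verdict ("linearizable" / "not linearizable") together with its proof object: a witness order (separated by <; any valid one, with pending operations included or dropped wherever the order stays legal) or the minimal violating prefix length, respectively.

linearizable — witness: e1 < e4 < e2 < e3 < e5 < e6

1. e1 take() → empty, leaving queue <>
2. e4 put(51), leaving queue <51>
3. e2 put(98), leaving queue <51,98>
4. e3 take() → 51, leaving queue <98>
5. e5 put(35), leaving queue <98,35>
6. e6 put(88), leaving queue <98,35,88>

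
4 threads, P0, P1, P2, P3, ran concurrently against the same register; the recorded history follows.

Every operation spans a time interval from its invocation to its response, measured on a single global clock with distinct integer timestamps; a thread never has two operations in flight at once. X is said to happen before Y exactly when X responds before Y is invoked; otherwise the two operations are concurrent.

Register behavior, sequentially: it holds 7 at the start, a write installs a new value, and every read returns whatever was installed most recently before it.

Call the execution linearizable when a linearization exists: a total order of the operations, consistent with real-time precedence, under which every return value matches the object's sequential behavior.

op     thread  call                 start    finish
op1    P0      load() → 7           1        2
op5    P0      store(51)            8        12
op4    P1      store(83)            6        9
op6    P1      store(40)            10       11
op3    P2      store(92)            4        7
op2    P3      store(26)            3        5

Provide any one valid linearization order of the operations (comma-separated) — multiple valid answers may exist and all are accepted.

1. op1 load() → 7, leaving value 7
2. op2 store(26), leaving value 26
3. op3 store(92), leaving value 92
4. op4 store(83), leaving value 83
5. op5 store(51), leaving value 51
6. op6 store(40), leaving value 40

op1, op2, op3, op4, op5, op6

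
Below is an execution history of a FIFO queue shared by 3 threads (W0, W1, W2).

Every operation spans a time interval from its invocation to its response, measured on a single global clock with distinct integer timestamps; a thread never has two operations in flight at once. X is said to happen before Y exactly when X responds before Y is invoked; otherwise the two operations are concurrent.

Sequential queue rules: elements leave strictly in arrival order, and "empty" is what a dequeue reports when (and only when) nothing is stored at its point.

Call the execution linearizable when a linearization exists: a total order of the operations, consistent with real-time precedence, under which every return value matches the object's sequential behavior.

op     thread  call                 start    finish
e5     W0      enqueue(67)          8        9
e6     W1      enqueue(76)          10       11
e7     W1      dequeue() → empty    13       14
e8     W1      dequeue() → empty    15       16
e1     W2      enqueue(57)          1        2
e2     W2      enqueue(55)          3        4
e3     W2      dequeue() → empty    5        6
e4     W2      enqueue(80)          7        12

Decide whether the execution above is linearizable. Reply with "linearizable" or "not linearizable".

the violation lands at event 6, e3's response at time 6: events 1..5 linearize, events 1..6 do not
a single order respects real time; the 3 completed FIFO queue operations fail replay along it
take e1, e2, e3: step 3 already fails, because e3 dequeue() → empty cannot occur there

not linearizable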